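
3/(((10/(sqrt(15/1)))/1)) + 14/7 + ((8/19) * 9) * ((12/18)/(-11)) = 3 * sqrt(15)/10 + 370/209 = 2.93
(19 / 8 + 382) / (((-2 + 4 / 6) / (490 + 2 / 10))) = -4522095 / 32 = -141315.47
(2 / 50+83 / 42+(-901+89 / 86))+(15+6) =-19797122 / 22575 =-876.95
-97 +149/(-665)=-64654/665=-97.22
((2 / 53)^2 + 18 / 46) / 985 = 25373 / 63637895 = 0.00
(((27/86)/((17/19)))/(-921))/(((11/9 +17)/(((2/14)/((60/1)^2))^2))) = -0.00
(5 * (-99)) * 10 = -4950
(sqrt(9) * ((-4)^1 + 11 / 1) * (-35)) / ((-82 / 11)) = 8085 / 82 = 98.60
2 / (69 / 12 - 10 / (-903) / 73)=527352 / 1516177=0.35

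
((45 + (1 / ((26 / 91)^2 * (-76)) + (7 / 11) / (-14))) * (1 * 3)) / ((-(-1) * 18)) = 149789 / 20064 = 7.47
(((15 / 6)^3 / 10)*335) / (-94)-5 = -10.57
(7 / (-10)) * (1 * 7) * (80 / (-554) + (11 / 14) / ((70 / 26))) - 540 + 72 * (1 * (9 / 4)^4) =289090237 / 221600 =1304.56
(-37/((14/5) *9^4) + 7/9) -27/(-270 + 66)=2836081/3123036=0.91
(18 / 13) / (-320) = -9 / 2080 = -0.00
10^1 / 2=5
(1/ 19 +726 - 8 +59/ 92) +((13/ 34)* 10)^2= 370449353/ 505172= 733.31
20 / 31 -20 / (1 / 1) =-600 / 31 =-19.35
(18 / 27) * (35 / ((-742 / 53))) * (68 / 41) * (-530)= 1465.04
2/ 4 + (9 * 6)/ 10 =59/ 10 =5.90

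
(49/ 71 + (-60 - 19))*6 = -33360/ 71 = -469.86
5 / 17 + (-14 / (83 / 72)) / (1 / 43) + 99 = -596744 / 1411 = -422.92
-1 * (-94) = 94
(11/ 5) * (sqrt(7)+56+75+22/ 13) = 11 * sqrt(7)/ 5+3795/ 13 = 297.74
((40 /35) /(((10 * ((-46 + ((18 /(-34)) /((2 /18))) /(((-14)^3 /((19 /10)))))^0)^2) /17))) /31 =68 /1085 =0.06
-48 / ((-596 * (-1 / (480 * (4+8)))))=-69120 / 149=-463.89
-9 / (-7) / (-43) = -9 / 301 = -0.03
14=14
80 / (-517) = -80 / 517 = -0.15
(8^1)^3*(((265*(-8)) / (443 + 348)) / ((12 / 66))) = -5969920 / 791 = -7547.31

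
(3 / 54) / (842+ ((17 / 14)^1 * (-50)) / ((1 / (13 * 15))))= -7 / 1385658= -0.00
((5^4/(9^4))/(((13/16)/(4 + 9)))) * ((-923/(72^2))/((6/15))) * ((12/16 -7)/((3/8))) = 72109375/6377292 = 11.31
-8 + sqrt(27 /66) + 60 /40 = -13 /2 + 3 *sqrt(22) /22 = -5.86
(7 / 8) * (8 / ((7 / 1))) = 1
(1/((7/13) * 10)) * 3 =0.56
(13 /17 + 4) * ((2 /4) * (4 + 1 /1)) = 405 /34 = 11.91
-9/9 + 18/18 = 0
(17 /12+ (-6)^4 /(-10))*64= -123056 /15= -8203.73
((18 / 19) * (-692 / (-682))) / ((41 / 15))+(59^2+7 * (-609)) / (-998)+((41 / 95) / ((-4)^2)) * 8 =1790851569 / 1325538610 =1.35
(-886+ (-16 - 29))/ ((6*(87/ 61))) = -56791/ 522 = -108.80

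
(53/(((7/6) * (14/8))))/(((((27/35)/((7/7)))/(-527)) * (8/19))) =-2653445/63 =-42118.17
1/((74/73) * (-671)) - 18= -18.00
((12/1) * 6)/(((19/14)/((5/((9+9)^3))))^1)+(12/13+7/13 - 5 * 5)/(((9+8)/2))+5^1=45541/20007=2.28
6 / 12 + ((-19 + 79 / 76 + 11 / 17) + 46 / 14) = -13.53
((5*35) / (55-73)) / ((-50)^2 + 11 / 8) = -700 / 180099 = -0.00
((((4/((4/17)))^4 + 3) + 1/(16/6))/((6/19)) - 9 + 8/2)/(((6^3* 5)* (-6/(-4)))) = 2539093/15552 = 163.26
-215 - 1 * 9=-224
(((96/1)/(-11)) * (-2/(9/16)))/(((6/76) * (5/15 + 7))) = 19456/363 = 53.60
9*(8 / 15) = 24 / 5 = 4.80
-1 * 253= -253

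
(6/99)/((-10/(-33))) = 1/5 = 0.20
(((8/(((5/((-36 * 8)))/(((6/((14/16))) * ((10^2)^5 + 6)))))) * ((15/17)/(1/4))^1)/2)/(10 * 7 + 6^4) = -3317760001990656/81277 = -40820404320.91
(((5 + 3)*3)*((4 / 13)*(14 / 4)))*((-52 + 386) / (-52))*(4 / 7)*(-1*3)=48096 / 169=284.59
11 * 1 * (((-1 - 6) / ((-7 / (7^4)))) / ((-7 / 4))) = -15092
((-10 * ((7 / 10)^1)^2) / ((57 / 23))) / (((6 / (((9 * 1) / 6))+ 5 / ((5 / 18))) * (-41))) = 1127 / 514140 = 0.00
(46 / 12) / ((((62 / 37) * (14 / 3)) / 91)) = 11063 / 248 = 44.61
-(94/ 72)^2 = -2209/ 1296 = -1.70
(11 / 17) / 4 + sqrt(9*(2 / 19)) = 11 / 68 + 3*sqrt(38) / 19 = 1.14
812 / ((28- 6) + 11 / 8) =6496 / 187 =34.74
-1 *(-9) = 9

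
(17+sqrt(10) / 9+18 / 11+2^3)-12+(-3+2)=sqrt(10) / 9+150 / 11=13.99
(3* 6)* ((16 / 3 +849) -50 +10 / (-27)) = 43414 / 3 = 14471.33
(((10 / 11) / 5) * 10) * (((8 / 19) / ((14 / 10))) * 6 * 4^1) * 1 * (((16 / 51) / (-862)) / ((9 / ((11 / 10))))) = -0.00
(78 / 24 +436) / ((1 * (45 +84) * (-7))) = -251 / 516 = -0.49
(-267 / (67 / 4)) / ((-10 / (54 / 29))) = 2.97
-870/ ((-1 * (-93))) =-290/ 31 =-9.35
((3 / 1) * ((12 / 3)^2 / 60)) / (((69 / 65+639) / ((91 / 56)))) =169 / 83208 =0.00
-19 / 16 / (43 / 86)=-19 / 8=-2.38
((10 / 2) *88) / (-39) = -440 / 39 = -11.28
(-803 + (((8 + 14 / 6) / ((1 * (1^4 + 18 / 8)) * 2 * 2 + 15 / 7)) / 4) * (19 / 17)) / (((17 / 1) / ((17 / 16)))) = -17359949 / 345984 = -50.18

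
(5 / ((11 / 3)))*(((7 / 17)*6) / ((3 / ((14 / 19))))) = 2940 / 3553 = 0.83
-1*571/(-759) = 571/759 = 0.75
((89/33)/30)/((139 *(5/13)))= 0.00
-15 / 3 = -5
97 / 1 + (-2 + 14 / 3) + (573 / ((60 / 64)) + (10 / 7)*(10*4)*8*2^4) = 8025.15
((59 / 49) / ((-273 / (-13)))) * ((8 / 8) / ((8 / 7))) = 59 / 1176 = 0.05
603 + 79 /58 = 35053 /58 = 604.36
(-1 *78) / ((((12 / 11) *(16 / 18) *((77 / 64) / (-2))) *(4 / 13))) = 3042 / 7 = 434.57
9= 9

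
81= 81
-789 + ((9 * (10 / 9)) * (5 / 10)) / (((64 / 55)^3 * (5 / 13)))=-204668741 / 262144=-780.75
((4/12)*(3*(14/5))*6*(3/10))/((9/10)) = 28/5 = 5.60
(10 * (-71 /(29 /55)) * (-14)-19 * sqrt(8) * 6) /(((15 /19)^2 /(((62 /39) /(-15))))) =-489449576 /152685 + 1701032 * sqrt(2) /43875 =-3150.79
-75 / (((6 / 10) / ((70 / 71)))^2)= -3062500 / 15123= -202.51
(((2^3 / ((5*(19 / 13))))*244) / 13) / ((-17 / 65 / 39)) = -989664 / 323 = -3063.98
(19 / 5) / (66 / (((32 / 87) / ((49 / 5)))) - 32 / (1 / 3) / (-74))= 11248 / 5208963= 0.00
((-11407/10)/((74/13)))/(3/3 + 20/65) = -113399/740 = -153.24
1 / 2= 0.50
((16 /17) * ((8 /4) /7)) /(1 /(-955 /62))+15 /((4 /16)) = 206060 /3689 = 55.86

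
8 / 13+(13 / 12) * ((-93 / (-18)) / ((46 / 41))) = 241295 / 43056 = 5.60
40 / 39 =1.03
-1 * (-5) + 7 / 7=6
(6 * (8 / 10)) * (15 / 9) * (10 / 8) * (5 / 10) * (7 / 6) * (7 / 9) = 245 / 54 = 4.54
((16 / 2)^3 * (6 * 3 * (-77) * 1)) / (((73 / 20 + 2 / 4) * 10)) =-1419264 / 83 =-17099.57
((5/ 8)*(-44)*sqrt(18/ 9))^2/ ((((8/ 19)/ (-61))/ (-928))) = 203346550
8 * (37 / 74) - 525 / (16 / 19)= -9911 / 16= -619.44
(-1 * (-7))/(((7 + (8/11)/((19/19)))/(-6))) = -462/85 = -5.44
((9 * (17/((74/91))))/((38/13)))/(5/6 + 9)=6.55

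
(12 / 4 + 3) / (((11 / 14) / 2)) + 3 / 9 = 515 / 33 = 15.61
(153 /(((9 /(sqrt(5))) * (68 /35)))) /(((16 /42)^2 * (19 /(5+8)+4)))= 200655 * sqrt(5) /18176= 24.69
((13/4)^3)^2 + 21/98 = 33793807/28672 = 1178.63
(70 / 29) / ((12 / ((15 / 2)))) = 175 / 116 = 1.51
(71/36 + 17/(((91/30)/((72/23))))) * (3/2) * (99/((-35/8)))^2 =38433589128/2563925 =14990.14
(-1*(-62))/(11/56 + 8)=7.56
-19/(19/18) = -18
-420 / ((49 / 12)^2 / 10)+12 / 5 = -427884 / 1715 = -249.50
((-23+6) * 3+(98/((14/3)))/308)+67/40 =-49.26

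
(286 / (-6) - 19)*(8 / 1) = -1600 / 3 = -533.33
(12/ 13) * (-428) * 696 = -3574656/ 13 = -274973.54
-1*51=-51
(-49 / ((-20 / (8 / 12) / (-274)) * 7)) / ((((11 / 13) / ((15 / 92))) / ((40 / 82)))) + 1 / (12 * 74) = -55343107 / 9211224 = -6.01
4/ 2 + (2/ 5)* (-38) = -13.20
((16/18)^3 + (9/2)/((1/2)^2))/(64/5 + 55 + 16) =68170/305451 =0.22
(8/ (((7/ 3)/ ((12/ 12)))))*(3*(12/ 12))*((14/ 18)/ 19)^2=56/ 3249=0.02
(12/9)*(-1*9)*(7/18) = -4.67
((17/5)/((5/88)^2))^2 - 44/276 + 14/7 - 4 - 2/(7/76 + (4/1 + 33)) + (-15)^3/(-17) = 57318983249616298/51666984375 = 1109392.85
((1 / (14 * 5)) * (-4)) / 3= -2 / 105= -0.02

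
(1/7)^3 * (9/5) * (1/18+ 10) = 0.05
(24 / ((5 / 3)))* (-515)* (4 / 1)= -29664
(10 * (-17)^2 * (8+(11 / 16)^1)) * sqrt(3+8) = 200855 * sqrt(11) / 8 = 83270.08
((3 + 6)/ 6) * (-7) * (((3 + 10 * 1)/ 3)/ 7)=-13/ 2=-6.50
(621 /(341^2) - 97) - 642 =-85931038 /116281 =-738.99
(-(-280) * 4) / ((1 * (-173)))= -6.47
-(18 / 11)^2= -324 / 121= -2.68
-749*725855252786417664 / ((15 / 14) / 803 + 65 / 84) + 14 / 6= -110013992984103401279105621 / 156855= -701373835606792268522.56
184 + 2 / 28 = 2577 / 14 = 184.07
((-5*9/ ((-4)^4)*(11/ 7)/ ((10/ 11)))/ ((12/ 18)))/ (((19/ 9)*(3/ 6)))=-29403/ 68096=-0.43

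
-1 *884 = -884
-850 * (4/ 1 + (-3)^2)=-11050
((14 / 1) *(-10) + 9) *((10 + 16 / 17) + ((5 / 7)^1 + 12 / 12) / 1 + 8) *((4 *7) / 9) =-1287992 / 153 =-8418.25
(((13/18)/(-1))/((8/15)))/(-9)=65/432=0.15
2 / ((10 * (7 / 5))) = 1 / 7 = 0.14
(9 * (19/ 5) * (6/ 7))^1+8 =1306/ 35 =37.31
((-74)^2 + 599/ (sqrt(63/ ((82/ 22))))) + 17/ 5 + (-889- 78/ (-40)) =599 *sqrt(3157)/ 231 + 91847/ 20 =4738.05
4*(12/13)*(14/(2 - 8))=-112/13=-8.62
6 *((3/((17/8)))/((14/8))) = 576/119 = 4.84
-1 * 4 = -4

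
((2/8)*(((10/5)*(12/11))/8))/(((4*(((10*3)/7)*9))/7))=49/15840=0.00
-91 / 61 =-1.49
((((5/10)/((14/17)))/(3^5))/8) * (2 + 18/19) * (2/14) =17/129276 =0.00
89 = 89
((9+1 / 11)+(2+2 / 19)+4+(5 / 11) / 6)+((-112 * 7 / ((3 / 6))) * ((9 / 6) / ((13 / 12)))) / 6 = -513623 / 1482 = -346.57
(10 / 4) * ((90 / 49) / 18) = 25 / 98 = 0.26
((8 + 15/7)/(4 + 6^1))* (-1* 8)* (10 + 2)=-3408/35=-97.37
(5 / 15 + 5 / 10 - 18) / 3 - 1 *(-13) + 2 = 167 / 18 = 9.28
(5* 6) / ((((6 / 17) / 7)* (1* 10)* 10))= 119 / 20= 5.95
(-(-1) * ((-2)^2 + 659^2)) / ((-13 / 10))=-4342850 / 13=-334065.38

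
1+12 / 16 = 7 / 4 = 1.75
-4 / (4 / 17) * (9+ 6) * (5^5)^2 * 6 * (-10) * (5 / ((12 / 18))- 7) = 74707031250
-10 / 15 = -2 / 3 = -0.67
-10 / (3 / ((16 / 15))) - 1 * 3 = -59 / 9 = -6.56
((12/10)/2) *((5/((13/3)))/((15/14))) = 42/65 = 0.65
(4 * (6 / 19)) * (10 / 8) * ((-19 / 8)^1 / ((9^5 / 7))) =-0.00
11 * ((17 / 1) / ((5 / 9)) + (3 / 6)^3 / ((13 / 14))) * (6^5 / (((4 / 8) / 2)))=683518176 / 65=10515664.25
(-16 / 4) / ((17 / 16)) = -64 / 17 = -3.76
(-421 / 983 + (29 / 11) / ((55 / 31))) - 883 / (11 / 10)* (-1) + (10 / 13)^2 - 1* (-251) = 106072567663 / 100506835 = 1055.38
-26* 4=-104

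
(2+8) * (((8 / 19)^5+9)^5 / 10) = 59484.41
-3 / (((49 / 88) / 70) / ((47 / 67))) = -124080 / 469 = -264.56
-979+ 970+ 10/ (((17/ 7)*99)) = -15077/ 1683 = -8.96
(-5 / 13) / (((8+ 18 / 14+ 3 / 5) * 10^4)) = -7 / 1799200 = -0.00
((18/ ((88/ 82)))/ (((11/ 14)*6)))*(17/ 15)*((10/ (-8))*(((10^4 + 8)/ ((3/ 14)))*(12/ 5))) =-341803224/ 605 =-564964.01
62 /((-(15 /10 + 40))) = -124 /83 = -1.49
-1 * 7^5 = -16807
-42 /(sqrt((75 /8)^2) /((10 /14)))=-16 /5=-3.20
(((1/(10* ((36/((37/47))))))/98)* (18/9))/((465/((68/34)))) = 37/192761100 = 0.00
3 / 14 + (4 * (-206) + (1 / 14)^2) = -161461 / 196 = -823.78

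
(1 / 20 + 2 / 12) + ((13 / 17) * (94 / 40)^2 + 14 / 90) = 281233 / 61200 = 4.60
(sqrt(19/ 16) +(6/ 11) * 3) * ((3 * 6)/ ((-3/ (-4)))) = 6 * sqrt(19) +432/ 11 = 65.43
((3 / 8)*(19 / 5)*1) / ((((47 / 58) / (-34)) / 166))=-2332383 / 235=-9925.03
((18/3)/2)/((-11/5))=-15/11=-1.36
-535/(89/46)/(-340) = 2461/3026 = 0.81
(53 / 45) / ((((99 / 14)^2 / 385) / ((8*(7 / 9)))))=4072096 / 72171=56.42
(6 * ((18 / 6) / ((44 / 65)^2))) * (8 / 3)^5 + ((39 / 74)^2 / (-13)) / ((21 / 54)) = 331675689449 / 62615322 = 5297.04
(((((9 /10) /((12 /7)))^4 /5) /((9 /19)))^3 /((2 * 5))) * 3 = 207628069549798233 /20971520000000000000000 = 0.00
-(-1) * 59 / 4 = 59 / 4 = 14.75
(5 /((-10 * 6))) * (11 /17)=-11 /204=-0.05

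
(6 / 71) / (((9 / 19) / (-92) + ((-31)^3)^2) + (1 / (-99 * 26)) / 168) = 1133836704 / 11907696939956959145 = 0.00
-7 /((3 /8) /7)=-392 /3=-130.67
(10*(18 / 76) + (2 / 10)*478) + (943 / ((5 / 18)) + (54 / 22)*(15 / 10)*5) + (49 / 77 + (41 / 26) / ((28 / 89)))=2675460729 / 760760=3516.83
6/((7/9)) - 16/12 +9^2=1835/21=87.38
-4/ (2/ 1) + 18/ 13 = -8/ 13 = -0.62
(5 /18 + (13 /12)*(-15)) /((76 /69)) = -14.50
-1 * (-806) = 806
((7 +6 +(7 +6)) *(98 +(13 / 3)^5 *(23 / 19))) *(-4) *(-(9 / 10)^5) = 5681275119 / 47500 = 119605.79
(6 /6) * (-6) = -6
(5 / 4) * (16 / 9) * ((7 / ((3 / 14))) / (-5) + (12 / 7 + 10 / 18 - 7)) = -14192 / 567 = -25.03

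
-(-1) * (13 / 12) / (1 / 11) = 143 / 12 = 11.92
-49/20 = -2.45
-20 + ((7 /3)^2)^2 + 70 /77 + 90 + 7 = 95828 /891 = 107.55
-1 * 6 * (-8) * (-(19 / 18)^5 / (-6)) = 2476099 / 236196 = 10.48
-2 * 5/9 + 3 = 17/9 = 1.89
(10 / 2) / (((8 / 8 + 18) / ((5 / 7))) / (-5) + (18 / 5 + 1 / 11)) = -1375 / 448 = -3.07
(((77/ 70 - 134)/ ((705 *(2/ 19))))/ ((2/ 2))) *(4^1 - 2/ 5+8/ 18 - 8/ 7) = -3846569/ 740250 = -5.20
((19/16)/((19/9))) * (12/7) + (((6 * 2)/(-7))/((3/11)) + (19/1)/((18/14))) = 2383/252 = 9.46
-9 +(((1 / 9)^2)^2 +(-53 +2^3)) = -354293 / 6561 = -54.00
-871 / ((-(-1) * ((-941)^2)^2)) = -871 / 784076601361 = -0.00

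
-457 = -457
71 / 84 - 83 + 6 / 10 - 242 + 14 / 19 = -2576087 / 7980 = -322.82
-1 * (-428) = 428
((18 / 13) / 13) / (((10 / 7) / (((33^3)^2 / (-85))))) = -81362482047 / 71825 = -1132787.78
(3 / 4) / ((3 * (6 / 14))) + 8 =103 / 12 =8.58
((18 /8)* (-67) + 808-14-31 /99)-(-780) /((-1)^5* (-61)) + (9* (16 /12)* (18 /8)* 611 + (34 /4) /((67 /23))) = 17155.64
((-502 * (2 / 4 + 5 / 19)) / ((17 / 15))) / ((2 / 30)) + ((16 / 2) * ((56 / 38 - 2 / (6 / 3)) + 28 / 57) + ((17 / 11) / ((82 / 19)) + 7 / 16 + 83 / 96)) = -23592646041 / 4661536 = -5061.13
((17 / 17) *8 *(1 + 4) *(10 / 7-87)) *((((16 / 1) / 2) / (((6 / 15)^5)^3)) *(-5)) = 457000732421875 / 3584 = 127511365073.07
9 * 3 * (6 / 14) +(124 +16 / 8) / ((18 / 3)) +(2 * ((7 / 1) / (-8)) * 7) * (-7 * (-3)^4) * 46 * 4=8946354 / 7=1278050.57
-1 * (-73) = 73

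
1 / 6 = 0.17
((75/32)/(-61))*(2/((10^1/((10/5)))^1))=-15/976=-0.02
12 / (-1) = -12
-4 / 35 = -0.11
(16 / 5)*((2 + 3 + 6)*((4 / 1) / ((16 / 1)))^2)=11 / 5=2.20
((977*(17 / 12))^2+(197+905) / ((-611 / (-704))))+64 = 168667123619 / 87984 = 1917020.41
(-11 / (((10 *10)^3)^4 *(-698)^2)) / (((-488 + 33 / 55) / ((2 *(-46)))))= -253 / 59365807400000000000000000000000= -0.00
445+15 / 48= 7125 / 16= 445.31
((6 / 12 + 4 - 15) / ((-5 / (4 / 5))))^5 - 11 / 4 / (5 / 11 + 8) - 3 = 36537060179 / 3632812500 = 10.06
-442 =-442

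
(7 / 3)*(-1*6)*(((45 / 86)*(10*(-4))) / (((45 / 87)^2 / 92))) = 4332832 / 43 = 100763.53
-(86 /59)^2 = -7396 /3481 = -2.12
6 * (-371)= -2226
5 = 5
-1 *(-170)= 170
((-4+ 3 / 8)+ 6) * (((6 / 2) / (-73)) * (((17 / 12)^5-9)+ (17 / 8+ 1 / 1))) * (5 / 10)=798589 / 96878592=0.01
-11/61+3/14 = 0.03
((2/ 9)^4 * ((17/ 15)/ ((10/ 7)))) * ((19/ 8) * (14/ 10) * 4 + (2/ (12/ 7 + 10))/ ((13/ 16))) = 0.03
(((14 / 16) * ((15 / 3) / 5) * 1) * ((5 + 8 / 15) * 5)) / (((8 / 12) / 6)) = 1743 / 8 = 217.88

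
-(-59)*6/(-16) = -177/8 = -22.12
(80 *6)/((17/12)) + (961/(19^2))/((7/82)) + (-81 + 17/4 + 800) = 187861003/171836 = 1093.26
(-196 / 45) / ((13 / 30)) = -392 / 39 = -10.05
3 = 3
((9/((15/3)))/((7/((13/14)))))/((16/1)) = 117/7840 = 0.01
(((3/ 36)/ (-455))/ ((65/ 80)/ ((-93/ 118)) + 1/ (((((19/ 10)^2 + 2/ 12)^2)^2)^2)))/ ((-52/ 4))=-168356918620927554961222142/ 12319106591685065096545926128005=-0.00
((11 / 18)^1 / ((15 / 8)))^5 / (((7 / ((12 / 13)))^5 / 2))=337748426752 / 1151514816750309375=0.00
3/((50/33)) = 99/50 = 1.98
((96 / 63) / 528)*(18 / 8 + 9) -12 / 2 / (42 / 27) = -589 / 154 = -3.82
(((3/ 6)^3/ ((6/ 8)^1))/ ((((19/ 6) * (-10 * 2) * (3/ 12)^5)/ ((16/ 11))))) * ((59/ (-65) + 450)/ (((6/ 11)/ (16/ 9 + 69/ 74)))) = -567940096/ 64935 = -8746.29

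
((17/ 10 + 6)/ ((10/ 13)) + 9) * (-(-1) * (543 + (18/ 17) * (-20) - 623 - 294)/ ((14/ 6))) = -19156377/ 5950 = -3219.56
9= 9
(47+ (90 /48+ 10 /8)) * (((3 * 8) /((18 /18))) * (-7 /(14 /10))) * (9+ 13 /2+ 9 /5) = -208119 /2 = -104059.50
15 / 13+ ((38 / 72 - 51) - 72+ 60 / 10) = -53969 / 468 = -115.32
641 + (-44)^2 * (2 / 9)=9641 / 9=1071.22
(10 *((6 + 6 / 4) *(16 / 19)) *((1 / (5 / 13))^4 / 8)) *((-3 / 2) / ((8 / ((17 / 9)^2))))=-8254129 / 34200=-241.35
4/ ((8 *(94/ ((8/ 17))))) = 2/ 799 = 0.00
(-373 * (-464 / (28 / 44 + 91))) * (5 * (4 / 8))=594935 / 126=4721.71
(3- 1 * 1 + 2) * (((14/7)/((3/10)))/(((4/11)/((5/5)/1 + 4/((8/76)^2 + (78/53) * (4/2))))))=1829575/10599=172.62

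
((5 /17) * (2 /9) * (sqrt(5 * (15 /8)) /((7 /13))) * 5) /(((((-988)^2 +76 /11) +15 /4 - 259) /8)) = 286000 * sqrt(6) /45988107039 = 0.00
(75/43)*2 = 150/43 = 3.49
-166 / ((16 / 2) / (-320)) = 6640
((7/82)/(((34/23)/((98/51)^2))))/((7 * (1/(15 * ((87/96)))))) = 8007335/19337568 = 0.41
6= 6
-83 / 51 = -1.63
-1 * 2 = -2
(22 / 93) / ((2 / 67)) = 737 / 93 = 7.92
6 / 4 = 3 / 2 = 1.50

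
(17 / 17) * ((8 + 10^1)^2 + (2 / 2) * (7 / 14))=649 / 2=324.50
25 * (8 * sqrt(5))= 447.21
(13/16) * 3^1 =2.44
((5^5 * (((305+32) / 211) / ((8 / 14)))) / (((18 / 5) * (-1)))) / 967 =-2.51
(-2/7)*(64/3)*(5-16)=1408/21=67.05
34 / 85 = 2 / 5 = 0.40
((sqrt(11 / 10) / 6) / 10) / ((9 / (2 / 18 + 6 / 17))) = 71 *sqrt(110) / 826200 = 0.00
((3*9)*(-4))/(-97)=108/97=1.11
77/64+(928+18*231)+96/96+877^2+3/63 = 1040547985/1344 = 774217.25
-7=-7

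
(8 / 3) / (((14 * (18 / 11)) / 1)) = 22 / 189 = 0.12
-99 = -99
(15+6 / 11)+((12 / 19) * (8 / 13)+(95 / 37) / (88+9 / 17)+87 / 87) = 513290961 / 30259229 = 16.96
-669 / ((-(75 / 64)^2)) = 913408 / 1875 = 487.15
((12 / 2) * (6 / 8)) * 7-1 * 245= -427 / 2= -213.50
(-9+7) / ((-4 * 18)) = 1 / 36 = 0.03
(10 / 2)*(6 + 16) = 110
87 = 87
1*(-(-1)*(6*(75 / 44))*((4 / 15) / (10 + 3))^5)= 512 / 13784252625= 0.00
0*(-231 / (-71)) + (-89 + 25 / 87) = -7718 / 87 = -88.71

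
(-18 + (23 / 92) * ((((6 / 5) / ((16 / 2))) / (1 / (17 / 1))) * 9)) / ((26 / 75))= -35.37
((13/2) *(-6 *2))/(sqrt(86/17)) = -39 *sqrt(1462)/43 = -34.68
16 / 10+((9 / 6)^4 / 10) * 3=499 / 160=3.12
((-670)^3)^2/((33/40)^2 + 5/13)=1881534349115200000000/22157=84918280864521370.22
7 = 7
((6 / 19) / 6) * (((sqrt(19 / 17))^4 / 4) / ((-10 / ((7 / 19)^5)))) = -16807 / 1506510760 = -0.00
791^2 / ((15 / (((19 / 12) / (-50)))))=-11887939 / 9000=-1320.88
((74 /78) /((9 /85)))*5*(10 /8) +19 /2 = 91963 /1404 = 65.50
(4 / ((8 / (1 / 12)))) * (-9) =-3 / 8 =-0.38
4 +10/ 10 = 5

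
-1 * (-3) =3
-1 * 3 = -3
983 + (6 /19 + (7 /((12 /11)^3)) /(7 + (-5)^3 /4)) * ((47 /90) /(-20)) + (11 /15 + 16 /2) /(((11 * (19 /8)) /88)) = 1450909093873 /1433116800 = 1012.42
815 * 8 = 6520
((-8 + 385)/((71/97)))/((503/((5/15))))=36569/107139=0.34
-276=-276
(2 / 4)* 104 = 52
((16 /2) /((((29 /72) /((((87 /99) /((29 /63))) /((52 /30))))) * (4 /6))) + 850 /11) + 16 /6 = 1402766 /12441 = 112.75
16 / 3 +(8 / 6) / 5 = 28 / 5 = 5.60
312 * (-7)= -2184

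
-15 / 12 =-5 / 4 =-1.25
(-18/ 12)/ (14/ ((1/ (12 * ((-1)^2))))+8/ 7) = -21/ 2368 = -0.01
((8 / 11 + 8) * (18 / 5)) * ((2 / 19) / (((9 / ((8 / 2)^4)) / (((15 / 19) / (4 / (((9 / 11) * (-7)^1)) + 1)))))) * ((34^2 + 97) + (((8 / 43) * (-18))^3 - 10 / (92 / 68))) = 41044218315964416 / 137970643789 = 297485.15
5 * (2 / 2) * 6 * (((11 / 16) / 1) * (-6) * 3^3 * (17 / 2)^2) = -3862485 / 16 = -241405.31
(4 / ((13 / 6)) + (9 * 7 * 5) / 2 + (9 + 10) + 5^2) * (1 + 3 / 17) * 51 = 12200.77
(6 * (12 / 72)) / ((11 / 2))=2 / 11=0.18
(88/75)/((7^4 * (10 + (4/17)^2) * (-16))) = -3179/1046595900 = -0.00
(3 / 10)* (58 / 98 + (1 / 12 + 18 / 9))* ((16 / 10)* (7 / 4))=1573 / 700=2.25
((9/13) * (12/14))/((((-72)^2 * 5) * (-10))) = -1/436800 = -0.00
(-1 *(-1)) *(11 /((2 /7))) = 77 /2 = 38.50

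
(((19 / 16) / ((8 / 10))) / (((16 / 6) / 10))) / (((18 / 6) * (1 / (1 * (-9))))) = -4275 / 256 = -16.70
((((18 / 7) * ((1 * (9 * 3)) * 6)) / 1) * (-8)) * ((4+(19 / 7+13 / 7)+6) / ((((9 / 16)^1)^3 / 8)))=-106954752 / 49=-2182750.04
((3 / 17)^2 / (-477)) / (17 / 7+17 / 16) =-112 / 5988947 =-0.00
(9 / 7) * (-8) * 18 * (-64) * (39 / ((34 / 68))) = 6469632 / 7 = 924233.14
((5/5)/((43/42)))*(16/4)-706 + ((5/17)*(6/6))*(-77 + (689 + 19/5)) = -380833/731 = -520.98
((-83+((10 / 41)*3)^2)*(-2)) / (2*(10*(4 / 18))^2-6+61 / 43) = 965647818 / 31002683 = 31.15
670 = 670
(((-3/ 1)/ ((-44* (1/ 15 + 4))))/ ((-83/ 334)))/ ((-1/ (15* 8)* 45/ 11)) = 10020/ 5063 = 1.98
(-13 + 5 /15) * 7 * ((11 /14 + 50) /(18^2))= -1501 /108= -13.90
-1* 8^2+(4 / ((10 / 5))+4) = -58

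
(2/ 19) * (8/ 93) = 16/ 1767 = 0.01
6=6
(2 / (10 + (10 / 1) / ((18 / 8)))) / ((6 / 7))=21 / 130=0.16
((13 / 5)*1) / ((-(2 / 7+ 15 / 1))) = -91 / 535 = -0.17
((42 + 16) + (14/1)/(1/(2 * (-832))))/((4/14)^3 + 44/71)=-31439723/870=-36137.61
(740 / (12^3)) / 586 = 185 / 253152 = 0.00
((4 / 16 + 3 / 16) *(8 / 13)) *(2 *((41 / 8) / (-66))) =-287 / 6864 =-0.04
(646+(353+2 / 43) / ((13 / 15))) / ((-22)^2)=2.18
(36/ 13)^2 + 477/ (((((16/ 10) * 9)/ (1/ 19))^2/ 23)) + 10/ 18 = 98052737/ 11713728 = 8.37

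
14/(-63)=-2/9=-0.22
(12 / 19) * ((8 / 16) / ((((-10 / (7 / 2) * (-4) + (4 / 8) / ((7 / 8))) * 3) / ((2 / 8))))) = 1 / 456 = 0.00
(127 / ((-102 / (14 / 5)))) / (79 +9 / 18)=-0.04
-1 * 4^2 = -16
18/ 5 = 3.60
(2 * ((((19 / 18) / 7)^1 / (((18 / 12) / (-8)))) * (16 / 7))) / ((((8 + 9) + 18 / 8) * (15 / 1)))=-19456 / 1528065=-0.01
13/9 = 1.44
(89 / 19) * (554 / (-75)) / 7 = -49306 / 9975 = -4.94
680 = 680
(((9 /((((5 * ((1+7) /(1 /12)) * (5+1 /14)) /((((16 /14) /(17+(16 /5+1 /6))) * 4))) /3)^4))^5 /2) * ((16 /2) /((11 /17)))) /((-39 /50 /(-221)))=4361582100431663133561874022400 /6128918755168710032416790503256488552335334958124357084778125305512982247242327279633511819611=0.00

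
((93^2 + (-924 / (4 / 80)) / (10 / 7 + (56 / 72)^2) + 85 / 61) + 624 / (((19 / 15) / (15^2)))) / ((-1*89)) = -147536864878 / 118933103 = -1240.50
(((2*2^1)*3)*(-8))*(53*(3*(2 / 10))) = -15264 / 5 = -3052.80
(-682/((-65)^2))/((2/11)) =-3751/4225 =-0.89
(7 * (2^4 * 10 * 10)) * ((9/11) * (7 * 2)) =1411200/11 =128290.91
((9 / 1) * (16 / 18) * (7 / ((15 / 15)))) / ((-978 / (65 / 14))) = -130 / 489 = -0.27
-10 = -10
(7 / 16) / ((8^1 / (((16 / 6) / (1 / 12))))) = 7 / 4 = 1.75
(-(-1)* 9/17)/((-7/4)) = -36/119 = -0.30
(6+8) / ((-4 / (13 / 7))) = -13 / 2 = -6.50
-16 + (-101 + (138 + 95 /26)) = 641 /26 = 24.65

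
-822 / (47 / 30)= -24660 / 47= -524.68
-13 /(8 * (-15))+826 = 99133 /120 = 826.11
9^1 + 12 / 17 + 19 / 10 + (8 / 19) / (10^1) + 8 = 63463 / 3230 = 19.65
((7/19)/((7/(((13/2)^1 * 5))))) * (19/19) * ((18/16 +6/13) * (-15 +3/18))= -24475/608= -40.25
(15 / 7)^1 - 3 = -6 / 7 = -0.86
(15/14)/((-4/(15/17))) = -225/952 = -0.24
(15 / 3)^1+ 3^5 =248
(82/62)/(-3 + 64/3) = 123/1705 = 0.07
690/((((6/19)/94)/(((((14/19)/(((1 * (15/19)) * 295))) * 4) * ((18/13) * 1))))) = 13802208/3835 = 3599.01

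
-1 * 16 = -16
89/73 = 1.22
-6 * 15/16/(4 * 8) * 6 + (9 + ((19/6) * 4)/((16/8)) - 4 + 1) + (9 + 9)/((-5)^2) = 115187/9600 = 12.00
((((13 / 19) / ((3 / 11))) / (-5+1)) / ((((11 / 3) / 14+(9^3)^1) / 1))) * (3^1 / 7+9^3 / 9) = -2145 / 30629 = -0.07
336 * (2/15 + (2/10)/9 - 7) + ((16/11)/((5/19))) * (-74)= -446944/165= -2708.75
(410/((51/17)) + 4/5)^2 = 4251844/225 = 18897.08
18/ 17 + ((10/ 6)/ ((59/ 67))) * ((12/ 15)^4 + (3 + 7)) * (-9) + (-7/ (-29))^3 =-538911264403/ 3057770875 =-176.24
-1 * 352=-352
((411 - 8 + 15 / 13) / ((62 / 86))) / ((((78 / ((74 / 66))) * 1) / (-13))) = -4179557 / 39897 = -104.76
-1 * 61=-61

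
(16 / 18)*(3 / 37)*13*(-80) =-8320 / 111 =-74.95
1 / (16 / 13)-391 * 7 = -43779 / 16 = -2736.19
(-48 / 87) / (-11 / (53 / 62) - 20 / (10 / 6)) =424 / 19111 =0.02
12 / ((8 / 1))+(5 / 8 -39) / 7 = -3.98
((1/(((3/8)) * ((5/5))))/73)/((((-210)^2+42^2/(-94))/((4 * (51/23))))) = 0.00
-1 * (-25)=25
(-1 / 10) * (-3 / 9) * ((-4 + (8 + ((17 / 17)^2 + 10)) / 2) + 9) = 0.48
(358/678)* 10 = 1790/339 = 5.28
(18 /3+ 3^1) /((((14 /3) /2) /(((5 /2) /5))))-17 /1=-211 /14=-15.07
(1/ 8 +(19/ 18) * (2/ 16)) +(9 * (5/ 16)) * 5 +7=1535/ 72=21.32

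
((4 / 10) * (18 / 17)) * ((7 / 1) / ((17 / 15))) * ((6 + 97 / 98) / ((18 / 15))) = 15.24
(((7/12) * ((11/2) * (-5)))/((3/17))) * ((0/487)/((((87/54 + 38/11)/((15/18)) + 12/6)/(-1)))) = 0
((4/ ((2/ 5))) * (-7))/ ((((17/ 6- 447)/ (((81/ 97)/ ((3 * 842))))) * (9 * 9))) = 14/ 21766121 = 0.00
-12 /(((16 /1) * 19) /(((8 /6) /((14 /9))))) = -9 /266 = -0.03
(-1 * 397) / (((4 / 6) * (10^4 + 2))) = -397 / 6668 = -0.06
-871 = -871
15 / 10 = 3 / 2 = 1.50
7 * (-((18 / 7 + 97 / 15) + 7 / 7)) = -1054 / 15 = -70.27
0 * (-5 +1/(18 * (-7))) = 0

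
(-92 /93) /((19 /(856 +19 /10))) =-394634 /8835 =-44.67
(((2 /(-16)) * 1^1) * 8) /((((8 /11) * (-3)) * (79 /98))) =539 /948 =0.57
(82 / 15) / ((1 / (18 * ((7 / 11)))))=3444 / 55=62.62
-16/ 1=-16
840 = 840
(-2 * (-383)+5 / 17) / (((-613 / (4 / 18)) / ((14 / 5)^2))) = -5106584 / 2344725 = -2.18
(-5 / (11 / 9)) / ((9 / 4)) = -20 / 11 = -1.82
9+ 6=15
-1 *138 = -138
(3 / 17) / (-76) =-0.00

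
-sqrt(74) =-8.60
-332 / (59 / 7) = -2324 / 59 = -39.39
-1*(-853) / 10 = 853 / 10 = 85.30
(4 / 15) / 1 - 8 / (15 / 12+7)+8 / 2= 544 / 165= 3.30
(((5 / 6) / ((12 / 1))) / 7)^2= 25 / 254016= 0.00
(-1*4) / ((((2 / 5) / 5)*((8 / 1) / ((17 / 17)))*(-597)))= 25 / 2388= 0.01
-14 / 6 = -7 / 3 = -2.33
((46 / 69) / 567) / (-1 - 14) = -2 / 25515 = -0.00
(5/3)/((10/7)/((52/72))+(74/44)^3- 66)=-968968/34455495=-0.03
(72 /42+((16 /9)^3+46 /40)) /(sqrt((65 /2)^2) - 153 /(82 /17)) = 35496529 /3265920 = 10.87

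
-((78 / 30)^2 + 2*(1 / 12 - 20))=4961 / 150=33.07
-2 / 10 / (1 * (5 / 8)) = -8 / 25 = -0.32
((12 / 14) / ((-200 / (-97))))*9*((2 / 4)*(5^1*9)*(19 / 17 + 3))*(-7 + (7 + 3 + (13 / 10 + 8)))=2899233 / 680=4263.58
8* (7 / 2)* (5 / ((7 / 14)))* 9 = 2520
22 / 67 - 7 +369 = 24276 / 67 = 362.33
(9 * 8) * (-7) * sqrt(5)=-504 * sqrt(5)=-1126.98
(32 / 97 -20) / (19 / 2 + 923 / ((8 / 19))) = -0.01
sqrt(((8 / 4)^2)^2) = 4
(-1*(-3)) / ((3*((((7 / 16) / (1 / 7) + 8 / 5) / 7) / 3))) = 1680 / 373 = 4.50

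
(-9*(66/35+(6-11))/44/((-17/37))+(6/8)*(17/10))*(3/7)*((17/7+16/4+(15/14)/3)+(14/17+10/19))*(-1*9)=1159184601/331480688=3.50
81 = 81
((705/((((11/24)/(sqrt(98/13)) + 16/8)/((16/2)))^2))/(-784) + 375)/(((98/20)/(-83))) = -15034771849973250/2463433838089 - 2847367987200 *sqrt(26)/351919119727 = -6144.43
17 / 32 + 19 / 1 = 625 / 32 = 19.53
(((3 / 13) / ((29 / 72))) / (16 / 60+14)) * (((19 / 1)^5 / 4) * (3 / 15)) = 200564019 / 40339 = 4971.96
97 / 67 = 1.45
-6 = -6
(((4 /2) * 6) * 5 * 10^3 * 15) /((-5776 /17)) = -956250 /361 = -2648.89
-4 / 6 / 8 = -1 / 12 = -0.08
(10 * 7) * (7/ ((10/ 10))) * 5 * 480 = 1176000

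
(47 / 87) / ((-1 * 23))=-47 / 2001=-0.02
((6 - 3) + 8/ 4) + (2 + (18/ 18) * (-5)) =2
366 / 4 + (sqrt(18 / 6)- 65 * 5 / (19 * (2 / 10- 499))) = sqrt(3) + 2168722 / 23693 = 93.27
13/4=3.25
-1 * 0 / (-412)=0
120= 120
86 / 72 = 43 / 36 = 1.19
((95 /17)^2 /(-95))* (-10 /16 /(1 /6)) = 1425 /1156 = 1.23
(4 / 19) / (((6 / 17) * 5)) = 34 / 285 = 0.12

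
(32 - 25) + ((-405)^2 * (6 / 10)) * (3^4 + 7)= 8660527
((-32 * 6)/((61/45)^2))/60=-6480/3721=-1.74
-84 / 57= -1.47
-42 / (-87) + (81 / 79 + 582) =1336817 / 2291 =583.51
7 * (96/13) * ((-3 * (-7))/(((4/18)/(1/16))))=3969/13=305.31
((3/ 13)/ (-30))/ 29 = -0.00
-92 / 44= -23 / 11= -2.09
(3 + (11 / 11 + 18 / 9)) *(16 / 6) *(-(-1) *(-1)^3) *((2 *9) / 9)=-32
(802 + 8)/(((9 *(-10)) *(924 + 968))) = -9/1892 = -0.00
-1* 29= -29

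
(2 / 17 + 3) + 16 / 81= 4565 / 1377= 3.32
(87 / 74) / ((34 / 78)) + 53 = 70067 / 1258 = 55.70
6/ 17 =0.35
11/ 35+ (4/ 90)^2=4483/ 14175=0.32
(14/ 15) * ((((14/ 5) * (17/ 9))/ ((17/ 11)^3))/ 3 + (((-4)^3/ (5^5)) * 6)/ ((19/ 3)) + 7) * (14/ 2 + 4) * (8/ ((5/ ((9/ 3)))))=4257067053008/ 11582578125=367.54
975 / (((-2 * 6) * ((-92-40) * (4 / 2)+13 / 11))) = 3575 / 11564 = 0.31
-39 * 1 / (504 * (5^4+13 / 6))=-13 / 105364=-0.00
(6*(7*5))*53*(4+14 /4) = 83475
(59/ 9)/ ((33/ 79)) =4661/ 297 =15.69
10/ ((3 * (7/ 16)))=160/ 21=7.62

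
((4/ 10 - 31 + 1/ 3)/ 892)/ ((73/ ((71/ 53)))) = -16117/ 25883610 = -0.00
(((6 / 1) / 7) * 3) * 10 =25.71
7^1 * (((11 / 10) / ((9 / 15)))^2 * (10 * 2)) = 4235 / 9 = 470.56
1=1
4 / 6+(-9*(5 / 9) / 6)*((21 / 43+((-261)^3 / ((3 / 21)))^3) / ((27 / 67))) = 4628291439843801061220530604 / 1161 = 3986469801760379897692102.00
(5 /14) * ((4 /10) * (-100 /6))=-50 /21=-2.38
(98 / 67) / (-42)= -7 / 201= -0.03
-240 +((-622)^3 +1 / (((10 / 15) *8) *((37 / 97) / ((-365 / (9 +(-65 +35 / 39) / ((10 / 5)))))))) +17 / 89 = -11398375971237255 / 47366512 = -240642080.03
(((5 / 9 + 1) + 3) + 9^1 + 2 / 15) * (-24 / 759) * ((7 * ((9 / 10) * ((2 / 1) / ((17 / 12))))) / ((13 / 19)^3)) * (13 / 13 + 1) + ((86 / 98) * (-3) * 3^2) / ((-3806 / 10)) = -48012771111297 / 2002542266725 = -23.98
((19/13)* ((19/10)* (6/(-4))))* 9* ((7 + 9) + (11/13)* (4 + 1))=-2563461/3380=-758.42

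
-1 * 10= -10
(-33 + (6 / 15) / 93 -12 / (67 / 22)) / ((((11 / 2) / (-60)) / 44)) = 36823712 / 2077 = 17729.28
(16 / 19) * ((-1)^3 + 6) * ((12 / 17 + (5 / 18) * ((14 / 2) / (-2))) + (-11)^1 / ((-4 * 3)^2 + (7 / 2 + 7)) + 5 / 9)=30540 / 33269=0.92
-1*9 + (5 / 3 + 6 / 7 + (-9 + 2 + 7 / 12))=-12.89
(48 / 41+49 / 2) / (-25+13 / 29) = -1.05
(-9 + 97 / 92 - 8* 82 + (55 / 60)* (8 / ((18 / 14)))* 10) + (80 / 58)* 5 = -43222469 / 72036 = -600.01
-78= -78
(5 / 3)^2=25 / 9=2.78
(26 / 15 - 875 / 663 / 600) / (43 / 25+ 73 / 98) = 33743605 / 48046284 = 0.70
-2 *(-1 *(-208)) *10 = -4160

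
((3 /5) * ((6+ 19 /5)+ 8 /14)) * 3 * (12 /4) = 9801 /175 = 56.01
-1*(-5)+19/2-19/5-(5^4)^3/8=-1220702697/40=-30517567.42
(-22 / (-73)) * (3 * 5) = 330 / 73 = 4.52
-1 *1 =-1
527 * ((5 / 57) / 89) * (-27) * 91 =-2158065 / 1691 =-1276.21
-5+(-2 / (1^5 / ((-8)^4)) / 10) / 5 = -168.84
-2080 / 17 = -122.35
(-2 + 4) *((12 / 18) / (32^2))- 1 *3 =-2303 / 768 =-3.00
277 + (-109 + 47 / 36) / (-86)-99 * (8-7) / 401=345142565 / 1241496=278.01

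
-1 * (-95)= 95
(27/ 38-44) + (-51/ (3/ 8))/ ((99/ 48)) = -136973/ 1254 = -109.23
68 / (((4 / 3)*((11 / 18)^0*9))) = 17 / 3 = 5.67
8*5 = 40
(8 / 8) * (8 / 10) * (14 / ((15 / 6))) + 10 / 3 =586 / 75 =7.81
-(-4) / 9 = 0.44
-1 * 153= -153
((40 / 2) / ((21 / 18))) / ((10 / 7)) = 12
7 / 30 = 0.23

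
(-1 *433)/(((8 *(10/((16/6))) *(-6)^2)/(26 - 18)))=-433/135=-3.21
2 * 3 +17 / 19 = 131 / 19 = 6.89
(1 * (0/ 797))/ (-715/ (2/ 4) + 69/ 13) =0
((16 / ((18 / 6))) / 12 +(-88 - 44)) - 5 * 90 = -5234 / 9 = -581.56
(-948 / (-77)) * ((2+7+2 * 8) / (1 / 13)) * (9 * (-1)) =-2772900 / 77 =-36011.69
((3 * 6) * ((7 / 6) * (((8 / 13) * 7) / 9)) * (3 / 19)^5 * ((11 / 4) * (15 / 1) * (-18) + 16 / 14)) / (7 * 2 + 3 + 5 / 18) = -423712296 / 10010868257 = -0.04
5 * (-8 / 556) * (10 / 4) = -25 / 139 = -0.18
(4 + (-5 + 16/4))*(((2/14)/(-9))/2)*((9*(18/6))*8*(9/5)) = -9.26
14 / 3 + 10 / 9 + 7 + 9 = 196 / 9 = 21.78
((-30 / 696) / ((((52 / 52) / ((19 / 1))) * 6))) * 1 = -95 / 696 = -0.14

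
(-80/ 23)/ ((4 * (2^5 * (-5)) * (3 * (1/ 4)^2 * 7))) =0.00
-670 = -670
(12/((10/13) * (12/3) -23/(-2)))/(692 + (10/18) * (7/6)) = 16848/14175737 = 0.00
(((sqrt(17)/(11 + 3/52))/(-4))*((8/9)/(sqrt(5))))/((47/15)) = -104*sqrt(85)/81075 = -0.01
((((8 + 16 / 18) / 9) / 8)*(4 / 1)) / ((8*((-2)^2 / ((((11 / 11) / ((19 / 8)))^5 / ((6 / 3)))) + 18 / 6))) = 20480 / 201559347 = 0.00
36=36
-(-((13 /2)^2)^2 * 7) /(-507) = -1183 /48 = -24.65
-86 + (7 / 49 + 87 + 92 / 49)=148 / 49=3.02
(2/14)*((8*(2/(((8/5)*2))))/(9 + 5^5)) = 5/21938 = 0.00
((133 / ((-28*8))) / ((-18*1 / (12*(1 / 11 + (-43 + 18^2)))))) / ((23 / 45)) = 220305 / 1012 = 217.69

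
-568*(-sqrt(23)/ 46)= 284*sqrt(23)/ 23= 59.22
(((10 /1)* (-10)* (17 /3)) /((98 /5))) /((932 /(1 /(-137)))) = 2125 /9384774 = 0.00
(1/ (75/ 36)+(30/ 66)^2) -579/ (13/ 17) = -29748074/ 39325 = -756.47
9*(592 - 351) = 2169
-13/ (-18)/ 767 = 0.00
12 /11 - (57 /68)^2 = 19749 /50864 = 0.39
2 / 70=1 / 35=0.03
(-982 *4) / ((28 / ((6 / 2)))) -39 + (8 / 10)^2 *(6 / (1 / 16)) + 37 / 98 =-975197 / 2450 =-398.04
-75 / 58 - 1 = -133 / 58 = -2.29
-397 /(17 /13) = -5161 /17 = -303.59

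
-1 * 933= -933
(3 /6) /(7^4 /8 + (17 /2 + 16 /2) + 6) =4 /2581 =0.00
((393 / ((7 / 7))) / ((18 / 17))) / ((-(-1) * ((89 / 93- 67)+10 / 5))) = -69037 / 11912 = -5.80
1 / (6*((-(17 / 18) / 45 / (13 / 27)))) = -65 / 17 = -3.82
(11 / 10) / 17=11 / 170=0.06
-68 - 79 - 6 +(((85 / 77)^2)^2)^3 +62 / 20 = -63693975323061690696827329 / 434398885219635836479210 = -146.63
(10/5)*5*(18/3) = 60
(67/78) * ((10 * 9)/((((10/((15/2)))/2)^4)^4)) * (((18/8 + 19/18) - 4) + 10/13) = 168240934575/44302336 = 3797.56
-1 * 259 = -259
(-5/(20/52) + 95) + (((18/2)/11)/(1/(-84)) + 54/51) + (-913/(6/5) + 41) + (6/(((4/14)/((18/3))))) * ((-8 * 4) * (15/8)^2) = -16695923/1122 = -14880.50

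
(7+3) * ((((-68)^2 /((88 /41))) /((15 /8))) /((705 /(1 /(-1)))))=-379168 /23265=-16.30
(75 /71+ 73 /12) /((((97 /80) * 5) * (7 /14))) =48664 /20661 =2.36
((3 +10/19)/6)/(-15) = -67/1710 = -0.04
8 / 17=0.47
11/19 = 0.58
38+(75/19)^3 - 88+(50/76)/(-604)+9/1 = 169903423/8285672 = 20.51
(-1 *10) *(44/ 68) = -110/ 17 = -6.47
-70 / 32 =-35 / 16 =-2.19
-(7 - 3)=-4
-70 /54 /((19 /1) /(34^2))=-40460 /513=-78.87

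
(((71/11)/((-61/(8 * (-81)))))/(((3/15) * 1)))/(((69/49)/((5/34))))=35.80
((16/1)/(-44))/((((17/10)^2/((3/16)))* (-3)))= 25/3179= 0.01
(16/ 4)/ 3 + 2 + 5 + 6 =43/ 3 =14.33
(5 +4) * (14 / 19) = 126 / 19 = 6.63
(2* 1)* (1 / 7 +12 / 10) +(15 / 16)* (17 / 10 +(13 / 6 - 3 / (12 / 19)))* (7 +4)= -14389 / 2240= -6.42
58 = 58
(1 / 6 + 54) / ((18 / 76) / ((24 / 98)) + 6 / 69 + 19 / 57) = 568100 / 14551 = 39.04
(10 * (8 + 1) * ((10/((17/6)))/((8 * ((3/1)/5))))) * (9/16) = 10125/272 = 37.22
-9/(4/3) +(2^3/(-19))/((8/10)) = -553/76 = -7.28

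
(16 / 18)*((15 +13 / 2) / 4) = 43 / 9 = 4.78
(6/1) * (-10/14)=-30/7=-4.29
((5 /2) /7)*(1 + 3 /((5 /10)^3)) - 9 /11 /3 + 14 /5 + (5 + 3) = 14981 /770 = 19.46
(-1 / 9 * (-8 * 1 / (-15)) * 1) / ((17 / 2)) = -16 / 2295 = -0.01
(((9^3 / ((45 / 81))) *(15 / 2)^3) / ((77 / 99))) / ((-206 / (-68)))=677587275 / 2884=234947.04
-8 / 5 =-1.60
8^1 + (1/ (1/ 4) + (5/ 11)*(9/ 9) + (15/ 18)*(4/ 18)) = 12.64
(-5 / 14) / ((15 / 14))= -1 / 3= -0.33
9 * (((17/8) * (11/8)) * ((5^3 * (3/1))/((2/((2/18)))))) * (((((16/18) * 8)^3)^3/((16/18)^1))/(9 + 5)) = 205608674394112000/100442349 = 2047031719.60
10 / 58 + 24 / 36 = 0.84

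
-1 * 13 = -13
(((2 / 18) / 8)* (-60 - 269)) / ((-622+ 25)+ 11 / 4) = 0.01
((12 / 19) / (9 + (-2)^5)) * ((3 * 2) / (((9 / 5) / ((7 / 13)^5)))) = -672280 / 162255041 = -0.00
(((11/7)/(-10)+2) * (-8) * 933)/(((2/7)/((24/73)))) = -5777136/365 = -15827.77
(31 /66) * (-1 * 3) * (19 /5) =-589 /110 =-5.35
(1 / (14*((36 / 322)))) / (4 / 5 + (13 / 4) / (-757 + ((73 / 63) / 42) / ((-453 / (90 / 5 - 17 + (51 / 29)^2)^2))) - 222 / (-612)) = 0.55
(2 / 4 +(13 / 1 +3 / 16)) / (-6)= -73 / 32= -2.28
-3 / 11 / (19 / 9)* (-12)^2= -3888 / 209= -18.60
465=465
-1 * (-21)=21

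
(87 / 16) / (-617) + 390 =3849993 / 9872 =389.99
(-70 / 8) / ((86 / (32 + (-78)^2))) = -53515 / 86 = -622.27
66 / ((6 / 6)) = 66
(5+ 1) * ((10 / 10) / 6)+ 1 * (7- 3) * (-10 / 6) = -17 / 3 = -5.67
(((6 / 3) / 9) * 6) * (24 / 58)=0.55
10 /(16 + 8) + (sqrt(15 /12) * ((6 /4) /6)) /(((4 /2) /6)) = 1.26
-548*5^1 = -2740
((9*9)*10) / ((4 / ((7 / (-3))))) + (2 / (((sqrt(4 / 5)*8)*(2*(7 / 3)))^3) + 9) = -927 / 2 + 135*sqrt(5) / 5619712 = -463.50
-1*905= -905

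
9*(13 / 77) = 117 / 77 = 1.52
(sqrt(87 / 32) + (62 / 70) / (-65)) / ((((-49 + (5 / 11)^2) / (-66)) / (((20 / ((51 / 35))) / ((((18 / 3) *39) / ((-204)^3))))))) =190790864 / 20787 - 134630650 *sqrt(174) / 1599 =-1101453.42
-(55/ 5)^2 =-121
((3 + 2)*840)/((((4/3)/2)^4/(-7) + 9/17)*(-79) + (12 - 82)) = -40483800/1056379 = -38.32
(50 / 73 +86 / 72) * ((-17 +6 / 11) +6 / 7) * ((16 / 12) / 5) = -539249 / 68985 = -7.82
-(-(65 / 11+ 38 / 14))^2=-440896 / 5929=-74.36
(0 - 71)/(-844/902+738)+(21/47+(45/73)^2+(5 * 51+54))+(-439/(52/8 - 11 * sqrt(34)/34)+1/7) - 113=26970212339220019/219051557547648 - 9658 * sqrt(34)/2631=101.72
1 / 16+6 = 97 / 16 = 6.06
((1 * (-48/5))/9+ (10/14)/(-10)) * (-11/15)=2629/3150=0.83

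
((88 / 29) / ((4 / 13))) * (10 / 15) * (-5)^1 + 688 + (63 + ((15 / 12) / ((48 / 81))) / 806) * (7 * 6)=7407657461 / 2243904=3301.24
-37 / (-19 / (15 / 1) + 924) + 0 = -555 / 13841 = -0.04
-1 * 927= -927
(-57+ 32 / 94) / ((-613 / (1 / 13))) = 2663 / 374543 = 0.01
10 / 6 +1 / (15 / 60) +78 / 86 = 848 / 129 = 6.57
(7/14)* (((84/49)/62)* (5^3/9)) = 125/651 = 0.19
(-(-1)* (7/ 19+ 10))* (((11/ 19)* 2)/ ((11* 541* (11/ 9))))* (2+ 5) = 24822/ 2148311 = 0.01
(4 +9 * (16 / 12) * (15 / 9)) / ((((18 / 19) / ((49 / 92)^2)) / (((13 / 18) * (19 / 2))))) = 11267893 / 228528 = 49.31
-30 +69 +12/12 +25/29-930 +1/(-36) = -928289/1044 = -889.17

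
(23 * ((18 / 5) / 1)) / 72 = 23 / 20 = 1.15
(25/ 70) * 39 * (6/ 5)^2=702/ 35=20.06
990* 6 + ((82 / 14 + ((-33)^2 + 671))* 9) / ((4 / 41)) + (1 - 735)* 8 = 4563113 / 28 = 162968.32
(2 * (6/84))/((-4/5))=-5/28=-0.18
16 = 16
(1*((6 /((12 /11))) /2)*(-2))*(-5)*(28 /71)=770 /71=10.85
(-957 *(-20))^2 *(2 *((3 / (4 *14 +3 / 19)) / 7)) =3796610400 / 679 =5591473.34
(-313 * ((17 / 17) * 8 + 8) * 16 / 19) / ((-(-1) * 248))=-10016 / 589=-17.01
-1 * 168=-168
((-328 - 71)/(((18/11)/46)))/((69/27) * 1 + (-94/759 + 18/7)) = -178777137/79745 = -2241.86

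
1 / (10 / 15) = 3 / 2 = 1.50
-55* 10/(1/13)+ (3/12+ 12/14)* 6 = -7143.36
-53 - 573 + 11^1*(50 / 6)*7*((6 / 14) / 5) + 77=-494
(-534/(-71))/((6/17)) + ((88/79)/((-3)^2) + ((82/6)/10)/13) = 141348737/6562530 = 21.54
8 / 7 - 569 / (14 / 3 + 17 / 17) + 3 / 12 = -47133 / 476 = -99.02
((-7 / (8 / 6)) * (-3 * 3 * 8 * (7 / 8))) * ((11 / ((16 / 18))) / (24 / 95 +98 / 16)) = 12442815 / 19388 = 641.78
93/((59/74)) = 6882/59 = 116.64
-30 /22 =-1.36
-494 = -494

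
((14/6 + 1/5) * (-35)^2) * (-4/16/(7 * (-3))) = 665/18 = 36.94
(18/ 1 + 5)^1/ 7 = 23/ 7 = 3.29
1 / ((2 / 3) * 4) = 3 / 8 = 0.38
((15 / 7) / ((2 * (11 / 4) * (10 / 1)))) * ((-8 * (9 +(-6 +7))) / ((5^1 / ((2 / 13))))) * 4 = -384 / 1001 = -0.38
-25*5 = -125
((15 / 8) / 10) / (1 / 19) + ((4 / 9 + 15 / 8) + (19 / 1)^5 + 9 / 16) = 22284949 / 9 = 2476105.44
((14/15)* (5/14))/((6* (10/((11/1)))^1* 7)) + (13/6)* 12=32771/1260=26.01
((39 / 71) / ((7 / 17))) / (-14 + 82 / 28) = -1326 / 11005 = -0.12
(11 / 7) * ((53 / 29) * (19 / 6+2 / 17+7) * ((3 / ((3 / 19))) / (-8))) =-11619773 / 165648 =-70.15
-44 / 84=-11 / 21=-0.52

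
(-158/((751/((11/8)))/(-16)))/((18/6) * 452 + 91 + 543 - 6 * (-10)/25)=8690/3740731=0.00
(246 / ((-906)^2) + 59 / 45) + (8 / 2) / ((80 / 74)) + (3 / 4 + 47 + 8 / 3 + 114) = 695363327 / 4104180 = 169.43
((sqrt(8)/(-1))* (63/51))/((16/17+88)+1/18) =-756* sqrt(2)/27233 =-0.04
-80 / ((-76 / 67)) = 1340 / 19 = 70.53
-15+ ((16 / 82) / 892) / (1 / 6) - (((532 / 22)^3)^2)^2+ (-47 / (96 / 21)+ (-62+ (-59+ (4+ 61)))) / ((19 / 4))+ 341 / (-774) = -67487433463487310760999742222210458153 / 1687934129739134698872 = -39982267242808400.91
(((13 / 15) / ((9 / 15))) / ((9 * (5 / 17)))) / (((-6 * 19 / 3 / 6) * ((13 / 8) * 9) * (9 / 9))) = -136 / 23085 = -0.01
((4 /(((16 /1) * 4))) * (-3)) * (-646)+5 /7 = 6823 /56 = 121.84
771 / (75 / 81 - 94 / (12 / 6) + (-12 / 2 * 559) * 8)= -20817 / 725708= -0.03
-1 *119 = -119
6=6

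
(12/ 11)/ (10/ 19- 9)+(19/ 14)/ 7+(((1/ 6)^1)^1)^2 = 41467/ 446292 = 0.09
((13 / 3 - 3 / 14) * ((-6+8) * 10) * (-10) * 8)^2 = 19154560000 / 441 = 43434376.42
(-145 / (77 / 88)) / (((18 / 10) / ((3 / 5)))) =-1160 / 21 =-55.24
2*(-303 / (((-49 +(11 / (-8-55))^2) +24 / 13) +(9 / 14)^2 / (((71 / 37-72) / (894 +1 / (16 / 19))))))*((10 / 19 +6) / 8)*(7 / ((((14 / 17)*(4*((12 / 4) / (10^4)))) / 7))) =3987925017869520000 / 8525314939529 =467774.51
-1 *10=-10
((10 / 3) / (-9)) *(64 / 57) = -640 / 1539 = -0.42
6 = 6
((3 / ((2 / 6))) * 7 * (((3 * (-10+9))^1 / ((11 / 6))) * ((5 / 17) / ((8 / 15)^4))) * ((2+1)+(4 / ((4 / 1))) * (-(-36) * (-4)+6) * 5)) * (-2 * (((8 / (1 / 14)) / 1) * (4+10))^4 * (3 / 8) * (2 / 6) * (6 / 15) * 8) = -232819367253822720000 / 187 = -1245023354298517219.25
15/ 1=15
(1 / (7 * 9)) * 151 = 151 / 63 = 2.40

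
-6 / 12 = -1 / 2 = -0.50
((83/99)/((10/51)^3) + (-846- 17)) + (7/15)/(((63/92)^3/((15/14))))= -2063521640161/2750517000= -750.23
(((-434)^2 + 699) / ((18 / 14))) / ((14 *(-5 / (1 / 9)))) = -37811 / 162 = -233.40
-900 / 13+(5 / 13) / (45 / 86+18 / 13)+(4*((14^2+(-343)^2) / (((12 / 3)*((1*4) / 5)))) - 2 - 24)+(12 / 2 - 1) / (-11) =147210.77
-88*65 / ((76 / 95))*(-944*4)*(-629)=-16981993600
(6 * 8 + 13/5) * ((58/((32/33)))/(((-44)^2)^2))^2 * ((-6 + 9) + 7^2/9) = 367517/3377484267520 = 0.00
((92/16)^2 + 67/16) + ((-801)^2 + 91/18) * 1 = 23099159/36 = 641643.31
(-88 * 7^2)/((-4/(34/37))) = 36652/37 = 990.59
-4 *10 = -40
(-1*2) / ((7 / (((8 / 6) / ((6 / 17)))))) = -68 / 63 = -1.08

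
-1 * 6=-6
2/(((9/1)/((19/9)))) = 38/81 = 0.47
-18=-18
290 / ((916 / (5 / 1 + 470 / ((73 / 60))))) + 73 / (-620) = 1282776409 / 10364540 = 123.77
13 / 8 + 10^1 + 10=173 / 8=21.62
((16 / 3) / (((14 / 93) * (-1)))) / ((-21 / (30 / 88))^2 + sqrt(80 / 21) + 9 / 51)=-509955660600 / 54621079927549 + 179180000 * sqrt(105) / 382347559492843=-0.01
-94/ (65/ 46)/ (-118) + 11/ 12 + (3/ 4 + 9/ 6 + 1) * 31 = 1176161/ 11505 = 102.23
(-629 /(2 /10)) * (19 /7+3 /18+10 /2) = -1040995 /42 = -24785.60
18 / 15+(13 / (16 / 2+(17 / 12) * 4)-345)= -70284 / 205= -342.85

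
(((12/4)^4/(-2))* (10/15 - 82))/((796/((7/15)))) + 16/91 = 381553/181090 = 2.11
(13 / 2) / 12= 13 / 24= 0.54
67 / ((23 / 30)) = 87.39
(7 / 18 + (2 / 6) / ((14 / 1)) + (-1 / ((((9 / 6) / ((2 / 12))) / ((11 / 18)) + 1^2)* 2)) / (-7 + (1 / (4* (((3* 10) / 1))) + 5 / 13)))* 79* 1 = 336837514 / 10212363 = 32.98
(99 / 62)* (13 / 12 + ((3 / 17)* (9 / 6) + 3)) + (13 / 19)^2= 11279335 / 1521976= 7.41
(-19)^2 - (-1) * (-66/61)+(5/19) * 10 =420195/1159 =362.55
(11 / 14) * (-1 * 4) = -22 / 7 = -3.14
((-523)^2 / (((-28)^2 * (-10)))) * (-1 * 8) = 273529 / 980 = 279.11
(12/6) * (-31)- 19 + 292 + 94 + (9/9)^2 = 306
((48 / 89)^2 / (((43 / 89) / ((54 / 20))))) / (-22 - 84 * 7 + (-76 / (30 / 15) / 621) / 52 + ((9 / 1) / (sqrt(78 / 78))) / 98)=-12304027008 / 4616626957445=-0.00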